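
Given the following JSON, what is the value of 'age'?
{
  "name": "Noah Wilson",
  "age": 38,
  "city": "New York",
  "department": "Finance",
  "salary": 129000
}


Looking up field 'age'
Value: 38

38


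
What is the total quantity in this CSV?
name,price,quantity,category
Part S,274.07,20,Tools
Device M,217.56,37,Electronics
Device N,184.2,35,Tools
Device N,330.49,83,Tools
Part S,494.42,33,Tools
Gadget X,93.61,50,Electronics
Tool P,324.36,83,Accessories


Computing total quantity:
Values: [20, 37, 35, 83, 33, 50, 83]
Sum = 341

341


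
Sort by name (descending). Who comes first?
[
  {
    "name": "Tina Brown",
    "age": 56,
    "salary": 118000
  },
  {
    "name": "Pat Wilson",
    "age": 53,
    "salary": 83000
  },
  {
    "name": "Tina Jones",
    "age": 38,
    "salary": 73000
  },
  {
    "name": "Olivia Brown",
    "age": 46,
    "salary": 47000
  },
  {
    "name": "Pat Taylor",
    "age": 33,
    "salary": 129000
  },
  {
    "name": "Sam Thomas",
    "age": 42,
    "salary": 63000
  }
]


Sort by: name (descending)

Sorted order:
  1. Tina Jones (name = Tina Jones)
  2. Tina Brown (name = Tina Brown)
  3. Sam Thomas (name = Sam Thomas)
  4. Pat Wilson (name = Pat Wilson)
  5. Pat Taylor (name = Pat Taylor)
  6. Olivia Brown (name = Olivia Brown)

First: Tina Jones

Tina Jones


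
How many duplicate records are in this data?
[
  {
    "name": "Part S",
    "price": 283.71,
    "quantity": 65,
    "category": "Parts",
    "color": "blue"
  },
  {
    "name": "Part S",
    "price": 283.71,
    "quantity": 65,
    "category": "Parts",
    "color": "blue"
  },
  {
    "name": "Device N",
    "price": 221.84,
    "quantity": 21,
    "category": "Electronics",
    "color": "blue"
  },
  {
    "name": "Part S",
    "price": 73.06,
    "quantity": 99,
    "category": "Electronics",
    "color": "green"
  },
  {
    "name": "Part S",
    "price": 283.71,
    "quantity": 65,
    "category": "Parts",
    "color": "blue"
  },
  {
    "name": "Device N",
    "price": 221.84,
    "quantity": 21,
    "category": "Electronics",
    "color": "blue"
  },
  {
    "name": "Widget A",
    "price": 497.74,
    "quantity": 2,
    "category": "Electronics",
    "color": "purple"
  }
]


Checking 7 records for duplicates:

  Row 1: Part S ($283.71, qty 65)
  Row 2: Part S ($283.71, qty 65) <-- DUPLICATE
  Row 3: Device N ($221.84, qty 21)
  Row 4: Part S ($73.06, qty 99)
  Row 5: Part S ($283.71, qty 65) <-- DUPLICATE
  Row 6: Device N ($221.84, qty 21) <-- DUPLICATE
  Row 7: Widget A ($497.74, qty 2)

Duplicates found: 3
Unique records: 4

3 duplicates, 4 unique


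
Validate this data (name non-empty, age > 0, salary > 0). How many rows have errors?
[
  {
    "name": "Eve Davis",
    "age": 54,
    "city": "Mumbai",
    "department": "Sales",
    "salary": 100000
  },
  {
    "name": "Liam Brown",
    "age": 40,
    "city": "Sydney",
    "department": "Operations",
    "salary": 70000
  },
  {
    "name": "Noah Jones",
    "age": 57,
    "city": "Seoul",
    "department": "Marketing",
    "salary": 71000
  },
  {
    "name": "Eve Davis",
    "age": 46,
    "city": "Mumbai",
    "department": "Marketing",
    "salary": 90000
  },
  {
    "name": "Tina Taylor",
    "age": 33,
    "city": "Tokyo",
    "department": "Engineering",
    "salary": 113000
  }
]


Validating 5 records:
Rules: name non-empty, age > 0, salary > 0

  Row 1 (Eve Davis): OK
  Row 2 (Liam Brown): OK
  Row 3 (Noah Jones): OK
  Row 4 (Eve Davis): OK
  Row 5 (Tina Taylor): OK

Total errors: 0

0 errors


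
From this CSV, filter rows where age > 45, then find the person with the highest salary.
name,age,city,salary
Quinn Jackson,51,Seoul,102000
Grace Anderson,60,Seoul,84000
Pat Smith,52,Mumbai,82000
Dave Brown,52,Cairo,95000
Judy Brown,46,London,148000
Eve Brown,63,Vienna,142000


Filter: age > 45
Sort by: salary (descending)

Filtered records (6):
  Judy Brown, age 46, salary $148000
  Eve Brown, age 63, salary $142000
  Quinn Jackson, age 51, salary $102000
  Dave Brown, age 52, salary $95000
  Grace Anderson, age 60, salary $84000
  Pat Smith, age 52, salary $82000

Highest salary: Judy Brown ($148000)

Judy Brown


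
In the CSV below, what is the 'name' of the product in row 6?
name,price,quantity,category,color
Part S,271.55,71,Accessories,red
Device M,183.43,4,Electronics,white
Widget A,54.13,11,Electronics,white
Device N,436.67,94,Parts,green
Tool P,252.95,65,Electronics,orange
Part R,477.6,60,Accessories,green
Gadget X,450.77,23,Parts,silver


Query: Row 6 ('Part R'), column 'name'
Value: Part R

Part R


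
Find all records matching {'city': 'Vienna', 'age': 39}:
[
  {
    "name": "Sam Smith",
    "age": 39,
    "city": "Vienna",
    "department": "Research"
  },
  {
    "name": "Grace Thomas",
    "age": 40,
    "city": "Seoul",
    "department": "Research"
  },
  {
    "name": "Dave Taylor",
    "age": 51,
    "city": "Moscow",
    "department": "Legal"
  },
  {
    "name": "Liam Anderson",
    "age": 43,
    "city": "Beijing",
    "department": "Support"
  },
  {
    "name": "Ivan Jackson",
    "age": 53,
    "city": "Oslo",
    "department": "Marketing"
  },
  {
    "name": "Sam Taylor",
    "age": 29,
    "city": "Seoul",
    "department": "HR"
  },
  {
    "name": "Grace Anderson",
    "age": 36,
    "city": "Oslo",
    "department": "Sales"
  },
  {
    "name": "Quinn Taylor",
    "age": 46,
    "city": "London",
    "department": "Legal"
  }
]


Search criteria: {'city': 'Vienna', 'age': 39}

Checking 8 records:
  Sam Smith: {city: Vienna, age: 39} <-- MATCH
  Grace Thomas: {city: Seoul, age: 40}
  Dave Taylor: {city: Moscow, age: 51}
  Liam Anderson: {city: Beijing, age: 43}
  Ivan Jackson: {city: Oslo, age: 53}
  Sam Taylor: {city: Seoul, age: 29}
  Grace Anderson: {city: Oslo, age: 36}
  Quinn Taylor: {city: London, age: 46}

Matches: ["Sam Smith"]

["Sam Smith"]


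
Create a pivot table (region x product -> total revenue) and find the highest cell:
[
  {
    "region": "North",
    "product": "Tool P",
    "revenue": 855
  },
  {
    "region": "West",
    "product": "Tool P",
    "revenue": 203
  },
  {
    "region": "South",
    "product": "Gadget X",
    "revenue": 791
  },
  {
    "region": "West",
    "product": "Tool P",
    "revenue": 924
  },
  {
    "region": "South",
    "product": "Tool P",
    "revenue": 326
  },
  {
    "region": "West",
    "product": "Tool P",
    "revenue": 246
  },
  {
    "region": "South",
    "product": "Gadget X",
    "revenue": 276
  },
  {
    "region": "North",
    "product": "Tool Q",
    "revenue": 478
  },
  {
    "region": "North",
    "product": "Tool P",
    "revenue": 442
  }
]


Pivot: region (rows) x product (columns) -> total revenue

     Gadget X      Tool P        Tool Q      
North            0          1297           478  
South         1067           326             0  
West             0          1373             0  

Highest: West / Tool P = $1373

West / Tool P = $1373


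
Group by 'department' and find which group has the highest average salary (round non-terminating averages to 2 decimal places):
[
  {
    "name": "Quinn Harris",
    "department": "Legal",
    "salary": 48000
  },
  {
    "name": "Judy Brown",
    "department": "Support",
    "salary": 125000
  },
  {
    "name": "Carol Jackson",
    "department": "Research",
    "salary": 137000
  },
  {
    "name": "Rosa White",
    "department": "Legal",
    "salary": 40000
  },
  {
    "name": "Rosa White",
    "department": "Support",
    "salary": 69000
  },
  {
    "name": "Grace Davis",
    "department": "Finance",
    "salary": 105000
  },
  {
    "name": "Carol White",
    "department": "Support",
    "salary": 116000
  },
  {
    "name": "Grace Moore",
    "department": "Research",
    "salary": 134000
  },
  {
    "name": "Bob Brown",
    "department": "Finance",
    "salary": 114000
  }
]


Group by: department

Groups:
  Finance: 2 people, avg salary = 219000/2 = $109500
  Legal: 2 people, avg salary = 88000/2 = $44000
  Research: 2 people, avg salary = 271000/2 = $135500
  Support: 3 people, avg salary = 310000/3 ≈ $103333.33

Highest average salary: Research ($135500)

Research ($135500)


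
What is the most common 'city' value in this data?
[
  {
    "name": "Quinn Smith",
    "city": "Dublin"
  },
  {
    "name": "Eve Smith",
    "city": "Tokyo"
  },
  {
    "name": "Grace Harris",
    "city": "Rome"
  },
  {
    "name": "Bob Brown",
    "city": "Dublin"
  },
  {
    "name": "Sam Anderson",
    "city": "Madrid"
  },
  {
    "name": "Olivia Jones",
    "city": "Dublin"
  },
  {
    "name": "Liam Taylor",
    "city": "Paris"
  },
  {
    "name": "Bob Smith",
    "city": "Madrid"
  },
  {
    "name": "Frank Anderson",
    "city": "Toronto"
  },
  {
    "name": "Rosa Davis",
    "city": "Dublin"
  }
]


Counting 'city' values across 10 records:

  Dublin: 4 ####
  Madrid: 2 ##
  Tokyo: 1 #
  Rome: 1 #
  Paris: 1 #
  Toronto: 1 #

Most common: Dublin (4 times)

Dublin (4 times)


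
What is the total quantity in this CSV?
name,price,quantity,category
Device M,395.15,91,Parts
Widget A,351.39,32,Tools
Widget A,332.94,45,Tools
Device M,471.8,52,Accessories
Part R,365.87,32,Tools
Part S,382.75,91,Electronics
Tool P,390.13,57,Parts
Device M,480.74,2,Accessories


Computing total quantity:
Values: [91, 32, 45, 52, 32, 91, 57, 2]
Sum = 402

402


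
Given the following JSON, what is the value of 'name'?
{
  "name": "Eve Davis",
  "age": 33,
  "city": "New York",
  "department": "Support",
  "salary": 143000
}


Looking up field 'name'
Value: Eve Davis

Eve Davis


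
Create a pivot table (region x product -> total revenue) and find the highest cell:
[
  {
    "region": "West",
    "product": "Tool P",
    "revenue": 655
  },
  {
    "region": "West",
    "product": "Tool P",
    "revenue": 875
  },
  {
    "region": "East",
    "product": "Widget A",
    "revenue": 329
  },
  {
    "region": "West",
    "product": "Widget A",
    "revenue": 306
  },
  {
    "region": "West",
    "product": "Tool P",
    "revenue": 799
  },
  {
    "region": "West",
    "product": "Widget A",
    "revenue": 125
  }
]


Pivot: region (rows) x product (columns) -> total revenue

     Tool P        Widget A    
East             0           329  
West          2329           431  

Highest: West / Tool P = $2329

West / Tool P = $2329


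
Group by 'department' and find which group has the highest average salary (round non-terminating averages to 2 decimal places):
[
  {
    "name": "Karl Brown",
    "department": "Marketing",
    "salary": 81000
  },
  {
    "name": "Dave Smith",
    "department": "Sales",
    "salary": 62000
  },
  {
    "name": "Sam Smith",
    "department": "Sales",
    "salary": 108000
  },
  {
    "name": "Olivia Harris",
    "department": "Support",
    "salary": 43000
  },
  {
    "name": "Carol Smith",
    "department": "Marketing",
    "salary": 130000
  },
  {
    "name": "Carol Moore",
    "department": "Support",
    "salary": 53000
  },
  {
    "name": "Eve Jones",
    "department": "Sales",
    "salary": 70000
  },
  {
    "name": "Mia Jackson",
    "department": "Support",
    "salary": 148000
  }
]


Group by: department

Groups:
  Marketing: 2 people, avg salary = 211000/2 = $105500
  Sales: 3 people, avg salary = 240000/3 = $80000
  Support: 3 people, avg salary = 244000/3 ≈ $81333.33

Highest average salary: Marketing ($105500)

Marketing ($105500)


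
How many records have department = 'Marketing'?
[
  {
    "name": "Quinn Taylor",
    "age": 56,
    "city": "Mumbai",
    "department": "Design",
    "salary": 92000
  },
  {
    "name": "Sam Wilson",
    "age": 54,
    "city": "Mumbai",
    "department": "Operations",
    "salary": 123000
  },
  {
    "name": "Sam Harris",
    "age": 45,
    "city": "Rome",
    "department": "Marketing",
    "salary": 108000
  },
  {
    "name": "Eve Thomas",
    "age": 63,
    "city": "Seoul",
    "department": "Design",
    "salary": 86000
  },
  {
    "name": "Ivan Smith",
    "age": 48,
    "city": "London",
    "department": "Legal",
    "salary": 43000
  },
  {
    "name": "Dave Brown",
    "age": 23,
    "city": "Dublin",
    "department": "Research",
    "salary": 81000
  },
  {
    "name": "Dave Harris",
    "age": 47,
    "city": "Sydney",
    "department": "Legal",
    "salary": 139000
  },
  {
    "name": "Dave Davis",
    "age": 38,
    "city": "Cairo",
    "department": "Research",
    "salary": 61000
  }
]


Data: 8 records
Condition: department = 'Marketing'

Checking each record:
  Quinn Taylor: Design
  Sam Wilson: Operations
  Sam Harris: Marketing MATCH
  Eve Thomas: Design
  Ivan Smith: Legal
  Dave Brown: Research
  Dave Harris: Legal
  Dave Davis: Research

Count: 1

1


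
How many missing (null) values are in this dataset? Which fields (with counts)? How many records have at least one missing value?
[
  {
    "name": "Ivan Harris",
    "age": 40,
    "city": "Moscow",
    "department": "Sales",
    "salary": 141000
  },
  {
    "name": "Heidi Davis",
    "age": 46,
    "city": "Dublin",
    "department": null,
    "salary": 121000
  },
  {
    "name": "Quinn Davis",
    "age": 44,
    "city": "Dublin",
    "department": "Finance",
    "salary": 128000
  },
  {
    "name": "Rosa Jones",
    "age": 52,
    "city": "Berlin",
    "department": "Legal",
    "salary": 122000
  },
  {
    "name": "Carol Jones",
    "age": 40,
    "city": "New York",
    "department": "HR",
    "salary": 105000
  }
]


Checking for missing (null) values in 5 records:

  Ivan Harris: complete
  Heidi Davis: department
  Quinn Davis: complete
  Rosa Jones: complete
  Carol Jones: complete

Per field:
  name: 0 missing
  age: 0 missing
  city: 0 missing
  department: 1 missing
  salary: 0 missing

Total missing values: 1
Records with any missing: 1

1 missing values (department: 1); 1 incomplete records


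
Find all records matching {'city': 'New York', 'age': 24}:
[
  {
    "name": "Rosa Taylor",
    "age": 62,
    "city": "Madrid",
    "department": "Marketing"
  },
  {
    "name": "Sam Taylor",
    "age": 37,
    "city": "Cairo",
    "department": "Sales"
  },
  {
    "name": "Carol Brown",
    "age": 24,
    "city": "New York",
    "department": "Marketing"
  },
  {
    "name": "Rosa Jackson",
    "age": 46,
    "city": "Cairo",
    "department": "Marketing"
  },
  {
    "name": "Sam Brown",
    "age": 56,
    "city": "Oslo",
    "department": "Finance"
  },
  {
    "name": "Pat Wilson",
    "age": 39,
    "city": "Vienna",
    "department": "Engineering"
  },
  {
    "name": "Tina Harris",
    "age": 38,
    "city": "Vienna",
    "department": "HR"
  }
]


Search criteria: {'city': 'New York', 'age': 24}

Checking 7 records:
  Rosa Taylor: {city: Madrid, age: 62}
  Sam Taylor: {city: Cairo, age: 37}
  Carol Brown: {city: New York, age: 24} <-- MATCH
  Rosa Jackson: {city: Cairo, age: 46}
  Sam Brown: {city: Oslo, age: 56}
  Pat Wilson: {city: Vienna, age: 39}
  Tina Harris: {city: Vienna, age: 38}

Matches: ["Carol Brown"]

["Carol Brown"]


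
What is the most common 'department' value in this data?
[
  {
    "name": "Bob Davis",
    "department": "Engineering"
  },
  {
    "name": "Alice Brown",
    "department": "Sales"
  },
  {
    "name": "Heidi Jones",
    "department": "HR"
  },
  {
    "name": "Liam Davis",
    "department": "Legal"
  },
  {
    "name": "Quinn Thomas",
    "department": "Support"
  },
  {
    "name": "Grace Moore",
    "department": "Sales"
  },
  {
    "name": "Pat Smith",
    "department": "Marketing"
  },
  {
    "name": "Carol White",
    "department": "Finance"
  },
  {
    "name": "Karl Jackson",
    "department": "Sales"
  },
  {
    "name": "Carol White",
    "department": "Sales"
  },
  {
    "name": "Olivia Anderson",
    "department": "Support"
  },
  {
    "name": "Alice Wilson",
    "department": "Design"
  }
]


Counting 'department' values across 12 records:

  Sales: 4 ####
  Support: 2 ##
  Engineering: 1 #
  HR: 1 #
  Legal: 1 #
  Marketing: 1 #
  Finance: 1 #
  Design: 1 #

Most common: Sales (4 times)

Sales (4 times)


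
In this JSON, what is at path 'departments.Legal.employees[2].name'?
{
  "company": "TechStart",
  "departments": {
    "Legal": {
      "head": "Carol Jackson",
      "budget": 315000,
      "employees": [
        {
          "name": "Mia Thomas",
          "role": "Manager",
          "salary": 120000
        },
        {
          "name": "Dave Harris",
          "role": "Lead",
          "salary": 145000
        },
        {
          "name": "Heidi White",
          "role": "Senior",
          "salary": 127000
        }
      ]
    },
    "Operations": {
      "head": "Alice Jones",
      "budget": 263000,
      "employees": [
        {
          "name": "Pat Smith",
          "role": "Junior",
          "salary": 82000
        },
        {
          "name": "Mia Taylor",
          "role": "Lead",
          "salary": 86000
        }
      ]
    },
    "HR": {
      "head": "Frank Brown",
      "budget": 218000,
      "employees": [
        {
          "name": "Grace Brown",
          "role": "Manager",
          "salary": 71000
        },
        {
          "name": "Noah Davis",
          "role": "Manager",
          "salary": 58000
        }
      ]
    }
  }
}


Path: departments.Legal.employees[2].name

Navigate:
  -> departments
  -> Legal
  -> employees[2].name = 'Heidi White'

Heidi White


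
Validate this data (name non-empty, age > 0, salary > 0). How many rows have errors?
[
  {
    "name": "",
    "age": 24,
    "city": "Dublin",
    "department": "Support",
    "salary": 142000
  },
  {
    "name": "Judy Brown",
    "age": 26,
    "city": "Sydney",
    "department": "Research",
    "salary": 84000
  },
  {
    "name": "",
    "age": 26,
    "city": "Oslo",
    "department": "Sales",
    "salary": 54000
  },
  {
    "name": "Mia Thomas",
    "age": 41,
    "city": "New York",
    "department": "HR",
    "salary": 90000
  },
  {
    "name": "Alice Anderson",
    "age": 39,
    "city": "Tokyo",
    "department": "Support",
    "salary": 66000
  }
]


Validating 5 records:
Rules: name non-empty, age > 0, salary > 0

  Row 1 (???): empty name
  Row 2 (Judy Brown): OK
  Row 3 (???): empty name
  Row 4 (Mia Thomas): OK
  Row 5 (Alice Anderson): OK

Total errors: 2

2 errors


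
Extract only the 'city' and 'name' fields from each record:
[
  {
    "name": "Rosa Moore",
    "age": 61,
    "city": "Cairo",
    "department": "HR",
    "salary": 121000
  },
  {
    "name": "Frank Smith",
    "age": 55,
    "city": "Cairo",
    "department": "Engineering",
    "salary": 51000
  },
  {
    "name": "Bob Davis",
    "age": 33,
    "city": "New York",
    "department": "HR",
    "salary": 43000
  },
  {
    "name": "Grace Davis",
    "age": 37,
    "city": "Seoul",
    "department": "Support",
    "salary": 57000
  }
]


Original: 4 records with fields: name, age, city, department, salary
Keep: ['city', 'name']
Drop: ['age', 'department', 'salary']
Result: 4 records, 2 fields each

[
  {
    "city": "Cairo",
    "name": "Rosa Moore"
  },
  {
    "city": "Cairo",
    "name": "Frank Smith"
  },
  {
    "city": "New York",
    "name": "Bob Davis"
  },
  {
    "city": "Seoul",
    "name": "Grace Davis"
  }
]


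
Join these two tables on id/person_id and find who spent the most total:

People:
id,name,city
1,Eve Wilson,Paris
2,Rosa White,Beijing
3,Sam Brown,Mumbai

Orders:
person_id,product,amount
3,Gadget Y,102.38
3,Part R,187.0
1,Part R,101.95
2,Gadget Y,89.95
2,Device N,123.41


Join on: people.id = orders.person_id

Joined rows:
  Sam Brown (Mumbai) bought Gadget Y for $102.38
  Sam Brown (Mumbai) bought Part R for $187.0
  Eve Wilson (Paris) bought Part R for $101.95
  Rosa White (Beijing) bought Gadget Y for $89.95
  Rosa White (Beijing) bought Device N for $123.41

Total per person:
  Sam Brown: $289.38
  Rosa White: $213.36
  Eve Wilson: $101.95

Top spender: Sam Brown ($289.38)

Sam Brown ($289.38)


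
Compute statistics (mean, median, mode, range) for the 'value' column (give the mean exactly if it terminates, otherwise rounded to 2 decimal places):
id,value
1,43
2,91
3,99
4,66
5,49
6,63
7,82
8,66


Data: [43, 91, 99, 66, 49, 63, 82, 66]
Count: 8
Sum: 559
Mean: 559/8 = 69.875
Sorted: [43, 49, 63, 66, 66, 82, 91, 99]
Median: 66.0
Mode: 66 (2 times)
Range: 99 - 43 = 56
Min: 43, Max: 99

mean=69.875, median=66.0, mode=66, range=56


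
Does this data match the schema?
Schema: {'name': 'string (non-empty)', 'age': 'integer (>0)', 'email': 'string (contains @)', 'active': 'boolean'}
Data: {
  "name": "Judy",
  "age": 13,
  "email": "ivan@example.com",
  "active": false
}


Validating each field against schema:
  name: OK (non-empty string)
  age: OK (positive integer)
  email: OK (string with @)
  active: OK (boolean)

Result: VALID

VALID


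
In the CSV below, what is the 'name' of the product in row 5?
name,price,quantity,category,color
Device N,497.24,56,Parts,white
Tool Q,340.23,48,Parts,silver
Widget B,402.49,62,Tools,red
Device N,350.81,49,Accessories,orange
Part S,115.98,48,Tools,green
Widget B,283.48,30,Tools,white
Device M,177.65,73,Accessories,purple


Query: Row 5 ('Part S'), column 'name'
Value: Part S

Part S


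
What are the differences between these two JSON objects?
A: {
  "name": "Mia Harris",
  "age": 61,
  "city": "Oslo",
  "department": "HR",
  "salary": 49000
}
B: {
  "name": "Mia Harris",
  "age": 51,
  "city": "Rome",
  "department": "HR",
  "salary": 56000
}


Comparing each field (in key order):
  name: same
  age: DIFFERENT
  city: DIFFERENT
  department: same
  salary: DIFFERENT
Differences:
  age: 61 -> 51
  city: Oslo -> Rome
  salary: 49000 -> 56000

3 field(s) changed

3 changes: age, city, salary


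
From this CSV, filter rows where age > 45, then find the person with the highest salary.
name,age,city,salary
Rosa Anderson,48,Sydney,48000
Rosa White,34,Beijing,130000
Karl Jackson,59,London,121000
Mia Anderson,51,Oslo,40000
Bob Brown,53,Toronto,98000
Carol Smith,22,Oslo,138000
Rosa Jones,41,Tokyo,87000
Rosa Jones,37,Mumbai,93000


Filter: age > 45
Sort by: salary (descending)

Filtered records (4):
  Karl Jackson, age 59, salary $121000
  Bob Brown, age 53, salary $98000
  Rosa Anderson, age 48, salary $48000
  Mia Anderson, age 51, salary $40000

Highest salary: Karl Jackson ($121000)

Karl Jackson


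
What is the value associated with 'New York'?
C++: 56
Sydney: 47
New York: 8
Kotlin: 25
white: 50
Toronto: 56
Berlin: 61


Looking up key 'New York'
Value: 8

8


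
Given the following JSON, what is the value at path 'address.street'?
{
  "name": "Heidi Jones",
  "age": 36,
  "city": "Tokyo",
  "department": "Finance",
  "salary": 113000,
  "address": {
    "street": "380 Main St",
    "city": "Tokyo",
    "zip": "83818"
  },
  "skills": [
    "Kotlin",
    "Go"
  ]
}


Query: address.street
Path: address -> street
Value: 380 Main St

380 Main St


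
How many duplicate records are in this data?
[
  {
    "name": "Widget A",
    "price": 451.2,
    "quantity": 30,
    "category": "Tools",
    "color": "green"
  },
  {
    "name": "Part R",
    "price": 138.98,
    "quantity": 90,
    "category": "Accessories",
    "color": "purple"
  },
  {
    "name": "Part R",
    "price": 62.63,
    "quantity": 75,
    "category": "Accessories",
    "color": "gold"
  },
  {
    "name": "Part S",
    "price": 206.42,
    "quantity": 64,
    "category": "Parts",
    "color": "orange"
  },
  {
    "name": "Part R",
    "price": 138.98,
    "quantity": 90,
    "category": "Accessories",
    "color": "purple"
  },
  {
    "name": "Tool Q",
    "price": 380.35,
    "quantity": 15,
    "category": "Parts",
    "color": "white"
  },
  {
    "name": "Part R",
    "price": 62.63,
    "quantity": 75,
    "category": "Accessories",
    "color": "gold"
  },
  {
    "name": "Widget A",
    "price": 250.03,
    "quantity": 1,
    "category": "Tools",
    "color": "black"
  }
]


Checking 8 records for duplicates:

  Row 1: Widget A ($451.2, qty 30)
  Row 2: Part R ($138.98, qty 90)
  Row 3: Part R ($62.63, qty 75)
  Row 4: Part S ($206.42, qty 64)
  Row 5: Part R ($138.98, qty 90) <-- DUPLICATE
  Row 6: Tool Q ($380.35, qty 15)
  Row 7: Part R ($62.63, qty 75) <-- DUPLICATE
  Row 8: Widget A ($250.03, qty 1)

Duplicates found: 2
Unique records: 6

2 duplicates, 6 unique


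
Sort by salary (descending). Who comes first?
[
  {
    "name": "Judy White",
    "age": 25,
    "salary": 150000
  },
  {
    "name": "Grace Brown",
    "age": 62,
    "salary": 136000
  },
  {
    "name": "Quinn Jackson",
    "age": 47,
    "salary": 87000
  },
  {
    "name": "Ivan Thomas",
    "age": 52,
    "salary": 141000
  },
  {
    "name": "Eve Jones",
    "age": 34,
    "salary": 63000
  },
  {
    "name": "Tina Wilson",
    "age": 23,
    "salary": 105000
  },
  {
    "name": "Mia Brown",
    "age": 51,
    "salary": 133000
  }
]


Sort by: salary (descending)

Sorted order:
  1. Judy White (salary = 150000)
  2. Ivan Thomas (salary = 141000)
  3. Grace Brown (salary = 136000)
  4. Mia Brown (salary = 133000)
  5. Tina Wilson (salary = 105000)
  6. Quinn Jackson (salary = 87000)
  7. Eve Jones (salary = 63000)

First: Judy White

Judy White


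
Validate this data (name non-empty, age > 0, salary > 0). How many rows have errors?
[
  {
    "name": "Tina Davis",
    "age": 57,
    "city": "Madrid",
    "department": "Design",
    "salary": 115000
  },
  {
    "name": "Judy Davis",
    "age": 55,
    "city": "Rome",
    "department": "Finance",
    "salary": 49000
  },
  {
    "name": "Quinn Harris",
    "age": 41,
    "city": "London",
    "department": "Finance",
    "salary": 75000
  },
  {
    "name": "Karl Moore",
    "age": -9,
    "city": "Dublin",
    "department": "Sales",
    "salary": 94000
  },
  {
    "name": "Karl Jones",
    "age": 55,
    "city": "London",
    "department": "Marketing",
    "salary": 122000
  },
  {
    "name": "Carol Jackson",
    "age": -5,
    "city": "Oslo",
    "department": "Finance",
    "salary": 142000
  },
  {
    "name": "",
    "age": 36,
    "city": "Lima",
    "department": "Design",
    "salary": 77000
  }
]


Validating 7 records:
Rules: name non-empty, age > 0, salary > 0

  Row 1 (Tina Davis): OK
  Row 2 (Judy Davis): OK
  Row 3 (Quinn Harris): OK
  Row 4 (Karl Moore): negative age: -9
  Row 5 (Karl Jones): OK
  Row 6 (Carol Jackson): negative age: -5
  Row 7 (???): empty name

Total errors: 3

3 errors


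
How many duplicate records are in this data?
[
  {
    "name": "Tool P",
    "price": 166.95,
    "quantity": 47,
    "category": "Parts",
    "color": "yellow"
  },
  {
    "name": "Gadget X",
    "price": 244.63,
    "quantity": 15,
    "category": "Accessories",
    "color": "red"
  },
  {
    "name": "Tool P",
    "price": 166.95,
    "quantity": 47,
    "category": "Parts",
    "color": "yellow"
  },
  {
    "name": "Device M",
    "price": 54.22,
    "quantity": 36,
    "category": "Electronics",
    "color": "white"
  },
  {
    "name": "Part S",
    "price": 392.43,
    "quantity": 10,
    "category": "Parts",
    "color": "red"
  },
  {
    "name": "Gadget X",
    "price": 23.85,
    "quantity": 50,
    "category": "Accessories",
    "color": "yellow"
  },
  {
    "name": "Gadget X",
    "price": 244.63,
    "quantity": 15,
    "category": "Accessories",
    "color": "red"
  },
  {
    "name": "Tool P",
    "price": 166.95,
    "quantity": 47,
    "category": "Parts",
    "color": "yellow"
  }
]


Checking 8 records for duplicates:

  Row 1: Tool P ($166.95, qty 47)
  Row 2: Gadget X ($244.63, qty 15)
  Row 3: Tool P ($166.95, qty 47) <-- DUPLICATE
  Row 4: Device M ($54.22, qty 36)
  Row 5: Part S ($392.43, qty 10)
  Row 6: Gadget X ($23.85, qty 50)
  Row 7: Gadget X ($244.63, qty 15) <-- DUPLICATE
  Row 8: Tool P ($166.95, qty 47) <-- DUPLICATE

Duplicates found: 3
Unique records: 5

3 duplicates, 5 unique


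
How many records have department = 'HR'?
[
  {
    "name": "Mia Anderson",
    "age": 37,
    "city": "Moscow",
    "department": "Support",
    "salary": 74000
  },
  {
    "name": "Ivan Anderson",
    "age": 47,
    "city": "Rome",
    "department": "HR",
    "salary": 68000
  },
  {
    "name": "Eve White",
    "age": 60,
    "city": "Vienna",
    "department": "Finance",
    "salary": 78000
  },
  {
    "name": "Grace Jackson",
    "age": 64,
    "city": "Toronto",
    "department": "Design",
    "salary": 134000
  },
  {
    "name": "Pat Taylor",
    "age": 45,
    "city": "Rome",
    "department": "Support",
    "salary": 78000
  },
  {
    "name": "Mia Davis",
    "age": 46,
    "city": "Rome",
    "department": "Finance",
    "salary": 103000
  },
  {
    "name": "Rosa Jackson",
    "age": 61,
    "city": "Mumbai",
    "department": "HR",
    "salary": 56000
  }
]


Data: 7 records
Condition: department = 'HR'

Checking each record:
  Mia Anderson: Support
  Ivan Anderson: HR MATCH
  Eve White: Finance
  Grace Jackson: Design
  Pat Taylor: Support
  Mia Davis: Finance
  Rosa Jackson: HR MATCH

Count: 2

2


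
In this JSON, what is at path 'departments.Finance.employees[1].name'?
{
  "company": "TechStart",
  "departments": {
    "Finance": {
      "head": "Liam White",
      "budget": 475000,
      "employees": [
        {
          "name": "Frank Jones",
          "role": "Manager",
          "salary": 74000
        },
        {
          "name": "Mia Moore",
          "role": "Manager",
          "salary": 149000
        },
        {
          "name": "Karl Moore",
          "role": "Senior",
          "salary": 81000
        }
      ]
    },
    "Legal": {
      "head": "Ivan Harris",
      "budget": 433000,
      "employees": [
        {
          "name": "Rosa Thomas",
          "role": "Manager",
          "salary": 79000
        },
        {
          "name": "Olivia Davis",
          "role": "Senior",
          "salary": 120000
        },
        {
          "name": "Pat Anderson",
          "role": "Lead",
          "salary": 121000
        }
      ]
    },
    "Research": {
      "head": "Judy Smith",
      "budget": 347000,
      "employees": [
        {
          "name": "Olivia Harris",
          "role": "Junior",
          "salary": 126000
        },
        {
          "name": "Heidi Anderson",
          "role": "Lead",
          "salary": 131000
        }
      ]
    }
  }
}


Path: departments.Finance.employees[1].name

Navigate:
  -> departments
  -> Finance
  -> employees[1].name = 'Mia Moore'

Mia Moore


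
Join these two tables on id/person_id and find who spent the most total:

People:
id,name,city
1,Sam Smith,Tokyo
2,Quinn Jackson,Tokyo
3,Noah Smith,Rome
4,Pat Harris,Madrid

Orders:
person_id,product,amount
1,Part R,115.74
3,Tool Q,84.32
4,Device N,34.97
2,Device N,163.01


Join on: people.id = orders.person_id

Joined rows:
  Sam Smith (Tokyo) bought Part R for $115.74
  Noah Smith (Rome) bought Tool Q for $84.32
  Pat Harris (Madrid) bought Device N for $34.97
  Quinn Jackson (Tokyo) bought Device N for $163.01

Total per person:
  Quinn Jackson: $163.01
  Sam Smith: $115.74
  Noah Smith: $84.32
  Pat Harris: $34.97

Top spender: Quinn Jackson ($163.01)

Quinn Jackson ($163.01)


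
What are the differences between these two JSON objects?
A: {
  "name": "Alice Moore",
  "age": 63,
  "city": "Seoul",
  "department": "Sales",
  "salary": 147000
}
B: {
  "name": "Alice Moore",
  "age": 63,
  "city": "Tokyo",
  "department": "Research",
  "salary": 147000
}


Comparing each field (in key order):
  name: same
  age: same
  city: DIFFERENT
  department: DIFFERENT
  salary: same
Differences:
  city: Seoul -> Tokyo
  department: Sales -> Research

2 field(s) changed

2 changes: city, department


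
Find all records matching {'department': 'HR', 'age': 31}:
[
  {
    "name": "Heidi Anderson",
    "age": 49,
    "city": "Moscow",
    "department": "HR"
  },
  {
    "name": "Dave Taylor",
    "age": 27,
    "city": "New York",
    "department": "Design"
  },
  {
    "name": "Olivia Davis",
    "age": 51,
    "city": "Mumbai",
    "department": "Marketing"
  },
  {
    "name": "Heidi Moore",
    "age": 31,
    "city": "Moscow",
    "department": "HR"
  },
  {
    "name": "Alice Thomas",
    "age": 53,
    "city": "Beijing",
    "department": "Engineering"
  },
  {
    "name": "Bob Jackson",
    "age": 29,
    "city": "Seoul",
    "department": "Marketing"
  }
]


Search criteria: {'department': 'HR', 'age': 31}

Checking 6 records:
  Heidi Anderson: {department: HR, age: 49}
  Dave Taylor: {department: Design, age: 27}
  Olivia Davis: {department: Marketing, age: 51}
  Heidi Moore: {department: HR, age: 31} <-- MATCH
  Alice Thomas: {department: Engineering, age: 53}
  Bob Jackson: {department: Marketing, age: 29}

Matches: ["Heidi Moore"]

["Heidi Moore"]


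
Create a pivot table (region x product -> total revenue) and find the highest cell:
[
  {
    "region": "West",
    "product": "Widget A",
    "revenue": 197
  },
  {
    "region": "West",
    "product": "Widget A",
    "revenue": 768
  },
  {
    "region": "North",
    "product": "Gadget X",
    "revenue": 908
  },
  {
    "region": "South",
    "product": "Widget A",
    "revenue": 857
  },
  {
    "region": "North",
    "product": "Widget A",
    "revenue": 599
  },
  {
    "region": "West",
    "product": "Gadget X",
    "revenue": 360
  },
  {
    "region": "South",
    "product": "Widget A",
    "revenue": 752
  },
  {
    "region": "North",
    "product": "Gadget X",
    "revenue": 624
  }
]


Pivot: region (rows) x product (columns) -> total revenue

     Gadget X      Widget A    
North         1532           599  
South            0          1609  
West           360           965  

Highest: South / Widget A = $1609

South / Widget A = $1609


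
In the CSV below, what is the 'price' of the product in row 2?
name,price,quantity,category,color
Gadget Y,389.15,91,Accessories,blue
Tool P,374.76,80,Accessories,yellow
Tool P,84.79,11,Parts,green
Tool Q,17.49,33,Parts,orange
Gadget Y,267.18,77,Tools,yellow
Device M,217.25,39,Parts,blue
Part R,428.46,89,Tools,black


Query: Row 2 ('Tool P'), column 'price'
Value: 374.76

374.76


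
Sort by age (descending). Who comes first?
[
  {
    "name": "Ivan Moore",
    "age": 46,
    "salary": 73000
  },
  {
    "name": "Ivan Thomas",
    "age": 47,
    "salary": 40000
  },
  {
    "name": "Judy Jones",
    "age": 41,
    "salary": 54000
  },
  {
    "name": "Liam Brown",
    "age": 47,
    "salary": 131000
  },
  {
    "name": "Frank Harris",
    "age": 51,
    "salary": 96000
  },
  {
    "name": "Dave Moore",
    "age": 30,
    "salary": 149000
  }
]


Sort by: age (descending)

Sorted order:
  1. Frank Harris (age = 51)
  2. Ivan Thomas (age = 47)
  3. Liam Brown (age = 47)
  4. Ivan Moore (age = 46)
  5. Judy Jones (age = 41)
  6. Dave Moore (age = 30)

First: Frank Harris

Frank Harris


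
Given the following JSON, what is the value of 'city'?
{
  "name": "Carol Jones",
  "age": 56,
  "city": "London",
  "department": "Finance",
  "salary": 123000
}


Looking up field 'city'
Value: London

London


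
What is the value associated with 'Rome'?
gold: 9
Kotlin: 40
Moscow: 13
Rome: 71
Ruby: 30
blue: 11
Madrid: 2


Looking up key 'Rome'
Value: 71

71


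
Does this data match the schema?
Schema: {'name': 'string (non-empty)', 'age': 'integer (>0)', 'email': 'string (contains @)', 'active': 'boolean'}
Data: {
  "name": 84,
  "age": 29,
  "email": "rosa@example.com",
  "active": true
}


Validating each field against schema:
  name: FAIL (84 is not a string)
  age: OK (positive integer)
  email: OK (string with @)
  active: OK (boolean)

Result: INVALID (1 error: name)

INVALID (1 error: name)


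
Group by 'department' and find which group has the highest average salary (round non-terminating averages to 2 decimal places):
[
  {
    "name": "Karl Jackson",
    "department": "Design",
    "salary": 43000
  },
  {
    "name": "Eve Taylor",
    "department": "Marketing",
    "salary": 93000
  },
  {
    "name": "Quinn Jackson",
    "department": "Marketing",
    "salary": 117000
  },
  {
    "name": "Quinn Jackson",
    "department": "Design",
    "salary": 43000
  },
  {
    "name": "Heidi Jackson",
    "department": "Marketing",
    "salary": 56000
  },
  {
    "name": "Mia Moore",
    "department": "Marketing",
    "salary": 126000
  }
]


Group by: department

Groups:
  Design: 2 people, avg salary = 86000/2 = $43000
  Marketing: 4 people, avg salary = 392000/4 = $98000

Highest average salary: Marketing ($98000)

Marketing ($98000)


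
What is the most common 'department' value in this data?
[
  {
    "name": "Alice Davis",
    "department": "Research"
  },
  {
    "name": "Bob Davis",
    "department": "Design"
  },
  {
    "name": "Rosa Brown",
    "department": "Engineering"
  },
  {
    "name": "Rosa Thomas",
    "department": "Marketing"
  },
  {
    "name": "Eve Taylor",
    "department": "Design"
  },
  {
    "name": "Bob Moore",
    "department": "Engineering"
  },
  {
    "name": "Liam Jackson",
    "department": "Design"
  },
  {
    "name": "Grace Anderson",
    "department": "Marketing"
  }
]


Counting 'department' values across 8 records:

  Design: 3 ###
  Engineering: 2 ##
  Marketing: 2 ##
  Research: 1 #

Most common: Design (3 times)

Design (3 times)


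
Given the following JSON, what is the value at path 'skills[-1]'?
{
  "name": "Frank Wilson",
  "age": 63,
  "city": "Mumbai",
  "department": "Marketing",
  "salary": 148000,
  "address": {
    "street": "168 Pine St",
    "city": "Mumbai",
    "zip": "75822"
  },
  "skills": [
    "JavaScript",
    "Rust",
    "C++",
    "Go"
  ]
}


Query: skills[-1]
Path: skills -> last element
Value: Go

Go


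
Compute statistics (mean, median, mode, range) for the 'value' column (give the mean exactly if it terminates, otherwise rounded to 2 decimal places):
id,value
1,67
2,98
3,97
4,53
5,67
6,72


Data: [67, 98, 97, 53, 67, 72]
Count: 6
Sum: 454
Mean: 454/6 ≈ 75.67 (rounded to 2 decimal places)
Sorted: [53, 67, 67, 72, 97, 98]
Median: 69.5
Mode: 67 (2 times)
Range: 98 - 53 = 45
Min: 53, Max: 98

mean≈75.67, median=69.5, mode=67, range=45


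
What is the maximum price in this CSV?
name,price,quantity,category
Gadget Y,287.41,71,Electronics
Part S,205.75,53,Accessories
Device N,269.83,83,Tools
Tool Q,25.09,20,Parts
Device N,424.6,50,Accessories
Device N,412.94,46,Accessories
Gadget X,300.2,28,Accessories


Computing maximum price:
Values: [287.41, 205.75, 269.83, 25.09, 424.6, 412.94, 300.2]
Max = 424.6

424.6


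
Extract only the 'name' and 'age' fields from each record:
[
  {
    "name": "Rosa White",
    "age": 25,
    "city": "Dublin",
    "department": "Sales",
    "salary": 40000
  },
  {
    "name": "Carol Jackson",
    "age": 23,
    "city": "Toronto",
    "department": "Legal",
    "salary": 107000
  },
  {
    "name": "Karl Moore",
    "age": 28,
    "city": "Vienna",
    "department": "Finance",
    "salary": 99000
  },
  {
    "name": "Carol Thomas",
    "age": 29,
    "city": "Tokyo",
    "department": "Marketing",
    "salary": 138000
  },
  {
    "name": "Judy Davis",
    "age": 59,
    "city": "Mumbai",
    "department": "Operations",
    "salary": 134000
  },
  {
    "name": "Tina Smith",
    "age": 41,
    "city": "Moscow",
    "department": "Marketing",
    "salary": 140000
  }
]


Original: 6 records with fields: name, age, city, department, salary
Keep: ['name', 'age']
Drop: ['city', 'department', 'salary']
Result: 6 records, 2 fields each

[
  {
    "name": "Rosa White",
    "age": 25
  },
  {
    "name": "Carol Jackson",
    "age": 23
  },
  {
    "name": "Karl Moore",
    "age": 28
  },
  {
    "name": "Carol Thomas",
    "age": 29
  },
  {
    "name": "Judy Davis",
    "age": 59
  },
  {
    "name": "Tina Smith",
    "age": 41
  }
]


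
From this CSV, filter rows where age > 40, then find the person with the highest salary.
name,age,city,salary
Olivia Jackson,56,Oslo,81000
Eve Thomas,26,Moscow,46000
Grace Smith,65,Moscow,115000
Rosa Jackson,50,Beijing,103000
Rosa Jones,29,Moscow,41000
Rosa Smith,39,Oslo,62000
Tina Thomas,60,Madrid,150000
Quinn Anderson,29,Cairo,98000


Filter: age > 40
Sort by: salary (descending)

Filtered records (4):
  Tina Thomas, age 60, salary $150000
  Grace Smith, age 65, salary $115000
  Rosa Jackson, age 50, salary $103000
  Olivia Jackson, age 56, salary $81000

Highest salary: Tina Thomas ($150000)

Tina Thomas
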